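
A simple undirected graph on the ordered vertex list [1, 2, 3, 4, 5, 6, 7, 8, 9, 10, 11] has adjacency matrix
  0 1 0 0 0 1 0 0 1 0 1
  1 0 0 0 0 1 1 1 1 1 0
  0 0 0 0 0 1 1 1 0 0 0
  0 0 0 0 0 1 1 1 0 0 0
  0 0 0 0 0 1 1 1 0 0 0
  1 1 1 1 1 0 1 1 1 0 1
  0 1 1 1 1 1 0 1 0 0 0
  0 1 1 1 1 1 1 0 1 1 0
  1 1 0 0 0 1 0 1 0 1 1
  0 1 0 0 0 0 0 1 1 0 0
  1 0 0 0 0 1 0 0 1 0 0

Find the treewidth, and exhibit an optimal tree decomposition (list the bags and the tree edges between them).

Treewidth 3.
Bags: B1 = {2, 6, 8, 9}  B2 = {2, 6, 7, 8}  B3 = {3, 6, 7, 8}  B4 = {1, 2, 6, 9}  B5 = {4, 6, 7, 8}  B6 = {1, 6, 9, 11}  B7 = {2, 8, 9, 10}  B8 = {5, 6, 7, 8}
Tree: B1–B2, B2–B3, B1–B4, B2–B5, B4–B6, B1–B7, B2–B8

Every bag has size at most 4, so the width is 4 − 1 = 3 and tw(G) ≤ 3. For the lower bound, the 4 vertices {2, 8, 9, 10} are pairwise adjacent, and any tree decomposition puts a clique entirely inside one bag — forcing width ≥ 3. Combining the bounds, tw(G) = 3.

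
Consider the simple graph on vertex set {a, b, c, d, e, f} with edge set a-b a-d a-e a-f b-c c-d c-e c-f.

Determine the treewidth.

2

A width-2 tree decomposition is:
Bags: B1 = {a, c, d}  B2 = {a, c, f}  B3 = {a, c, e}  B4 = {a, b, c}
Tree: B1–B2, B2–B3, B3–B4
Each bag holds 3 vertices, so the decomposition has width 2, which upper-bounds the treewidth. For the lower bound, G contains the cycle c–d–a–f–c, so G is not a forest; only forests have treewidth ≤ 1, hence tw(G) ≥ 2. The upper and lower bounds meet at 2, so that is the treewidth.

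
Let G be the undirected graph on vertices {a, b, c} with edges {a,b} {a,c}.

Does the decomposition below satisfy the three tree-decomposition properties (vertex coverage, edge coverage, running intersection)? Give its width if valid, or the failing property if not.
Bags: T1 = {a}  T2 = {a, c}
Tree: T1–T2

A tree decomposition must satisfy three properties: every vertex lies in some bag; for every edge, both endpoints lie together in some bag; and for every vertex, the bags containing it form a connected subtree. Here vertex b appears in no bag, so the decomposition is invalid.

No — vertex b appears in no bag.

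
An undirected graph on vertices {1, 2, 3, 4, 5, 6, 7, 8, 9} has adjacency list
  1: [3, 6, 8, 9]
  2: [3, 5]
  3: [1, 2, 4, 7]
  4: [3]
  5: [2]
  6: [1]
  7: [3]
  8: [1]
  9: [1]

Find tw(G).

1

A width-1 tree decomposition is:
Bags: B1 = {1, 6}  B2 = {1, 9}  B3 = {1, 3}  B4 = {2, 3}  B5 = {2, 5}  B6 = {3, 7}  B7 = {1, 8}  B8 = {3, 4}
Tree: B1–B2, B1–B3, B3–B4, B4–B5, B4–B6, B2–B7, B3–B8
The largest bag has 2 vertices, giving width 1; this decomposition certifies tw(G) ≤ 1. Any graph with an edge has treewidth ≥ 1, and G has the edge 6–1. The upper and lower bounds meet at 1, so that is the treewidth.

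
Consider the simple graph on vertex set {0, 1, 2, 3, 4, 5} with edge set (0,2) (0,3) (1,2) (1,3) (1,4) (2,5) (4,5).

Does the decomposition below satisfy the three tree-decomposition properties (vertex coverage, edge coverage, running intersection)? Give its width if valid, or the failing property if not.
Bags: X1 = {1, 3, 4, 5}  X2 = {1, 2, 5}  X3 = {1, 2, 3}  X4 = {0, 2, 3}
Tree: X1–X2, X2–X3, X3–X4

A tree decomposition must satisfy three properties: every vertex lies in some bag; for every edge, both endpoints lie together in some bag; and for every vertex, the bags containing it form a connected subtree. Here bags containing vertex 3 are not connected in the tree, so the decomposition is invalid.

No — bags containing vertex 3 are not connected in the tree.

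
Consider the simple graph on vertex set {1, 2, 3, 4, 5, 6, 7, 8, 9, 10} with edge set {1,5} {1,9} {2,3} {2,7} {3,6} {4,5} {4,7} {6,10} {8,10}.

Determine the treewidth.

1

A width-1 tree decomposition is:
Bags: B1 = {1, 9}  B2 = {1, 5}  B3 = {4, 5}  B4 = {4, 7}  B5 = {2, 7}  B6 = {2, 3}  B7 = {3, 6}  B8 = {6, 10}  B9 = {8, 10}
Tree: B1–B2, B2–B3, B3–B4, B4–B5, B5–B6, B6–B7, B7–B8, B8–B9
Each bag holds 2 vertices, so the decomposition has width 1, which upper-bounds the treewidth. Any graph with an edge has treewidth ≥ 1, and G has the edge 9–1. Hence tw(G) = 1 exactly.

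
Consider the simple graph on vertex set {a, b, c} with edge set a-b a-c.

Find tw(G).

A width-1 tree decomposition is:
Bags: B1 = {a, c}  B2 = {a, b}
Tree: B1–B2
Each bag holds 2 vertices, so the decomposition has width 1, which upper-bounds the treewidth. Any graph with an edge has treewidth ≥ 1, and G has the edge a–c. Therefore the treewidth is 1.

1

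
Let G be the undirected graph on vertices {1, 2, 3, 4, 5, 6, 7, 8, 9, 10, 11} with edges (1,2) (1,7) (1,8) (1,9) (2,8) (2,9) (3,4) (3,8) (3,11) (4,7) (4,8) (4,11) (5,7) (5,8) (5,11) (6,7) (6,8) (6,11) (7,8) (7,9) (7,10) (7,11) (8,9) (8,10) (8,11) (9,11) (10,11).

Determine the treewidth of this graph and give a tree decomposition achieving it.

Treewidth 3.
Bags: B1 = {6, 7, 8, 11}  B2 = {7, 8, 9, 11}  B3 = {4, 7, 8, 11}  B4 = {7, 8, 10, 11}  B5 = {3, 4, 8, 11}  B6 = {5, 7, 8, 11}  B7 = {1, 7, 8, 9}  B8 = {1, 2, 8, 9}
Tree: B1–B2, B1–B3, B1–B4, B3–B5, B1–B6, B2–B7, B7–B8

Every bag has size at most 4, so the width is 4 − 1 = 3 and tw(G) ≤ 3. On the other hand G contains the 4-clique {1, 2, 8, 9}. A clique must lie in a single bag of any decomposition, so no decomposition can have width below 3. Hence tw(G) = 3 exactly.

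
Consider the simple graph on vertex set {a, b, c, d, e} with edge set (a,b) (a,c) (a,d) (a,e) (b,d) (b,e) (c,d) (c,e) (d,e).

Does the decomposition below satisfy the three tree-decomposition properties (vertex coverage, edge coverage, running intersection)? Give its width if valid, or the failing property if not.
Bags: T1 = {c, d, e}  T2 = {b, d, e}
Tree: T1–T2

No — vertex a appears in no bag.

A tree decomposition must satisfy three properties: every vertex lies in some bag; for every edge, both endpoints lie together in some bag; and for every vertex, the bags containing it form a connected subtree. Here vertex a appears in no bag, so the decomposition is invalid.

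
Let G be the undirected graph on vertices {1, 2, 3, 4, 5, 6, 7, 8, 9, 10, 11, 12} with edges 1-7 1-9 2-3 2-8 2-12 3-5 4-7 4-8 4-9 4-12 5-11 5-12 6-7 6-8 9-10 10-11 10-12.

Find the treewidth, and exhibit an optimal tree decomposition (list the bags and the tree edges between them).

Treewidth 3.
One such decomposition:
Bags: B1 = {2, 3, 5, 11}  B2 = {2, 5, 11, 12}  B3 = {2, 10, 11, 12}  B4 = {2, 8, 10, 12}  B5 = {4, 8, 10, 12}  B6 = {4, 8, 9, 10}  B7 = {4, 6, 8, 9}  B8 = {4, 6, 7, 9}  B9 = {1, 6, 7, 9}
Tree: B1–B2, B2–B3, B3–B4, B4–B5, B5–B6, B6–B7, B7–B8, B8–B9

The largest bag has 4 vertices, giving width 3; this decomposition certifies tw(G) ≤ 3. For the lower bound: the 4 vertex sets {3,5,11}, {2}, {12}, {4,8,9,10} are disjoint, each induces a connected subgraph, and every pair is joined by at least one edge of G. Contracting each set to a single vertex therefore yields K_{4} as a minor, and since treewidth is minor-monotone, tw(G) ≥ tw(K_{4}) = 3. The upper and lower bounds meet at 3, so that is the treewidth.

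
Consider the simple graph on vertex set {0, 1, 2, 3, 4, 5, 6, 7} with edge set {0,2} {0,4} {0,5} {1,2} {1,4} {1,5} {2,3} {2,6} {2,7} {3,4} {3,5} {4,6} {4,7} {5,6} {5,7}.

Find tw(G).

A width-3 tree decomposition is:
Bags: B1 = {2, 4, 5, 7}  B2 = {2, 4, 5, 6}  B3 = {2, 3, 4, 5}  B4 = {1, 2, 4, 5}  B5 = {0, 2, 4, 5}
Tree: B1–B2, B2–B3, B3–B4, B4–B5
Each bag holds 4 vertices, so the decomposition has width 3, which upper-bounds the treewidth. For the lower bound: the 4 vertex sets {5,7}, {2,6}, {4}, {3} are disjoint, each induces a connected subgraph, and every pair is joined by at least one edge of G. Contracting each set to a single vertex therefore yields K_{4} as a minor, and since treewidth is minor-monotone, tw(G) ≥ tw(K_{4}) = 3. The upper and lower bounds meet at 3, so that is the treewidth.

3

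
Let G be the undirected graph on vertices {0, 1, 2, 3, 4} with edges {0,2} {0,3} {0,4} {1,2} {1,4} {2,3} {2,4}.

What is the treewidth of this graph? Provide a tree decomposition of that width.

Treewidth 2.
Bags: B1 = {1, 2, 4}  B2 = {0, 2, 4}  B3 = {0, 2, 3}
Tree: B1–B2, B2–B3

Each bag holds 3 vertices, so the decomposition has width 2, which upper-bounds the treewidth. On the other hand G contains the 3-clique {0, 2, 3}. A clique must lie in a single bag of any decomposition, so no decomposition can have width below 2. Therefore the treewidth is 2.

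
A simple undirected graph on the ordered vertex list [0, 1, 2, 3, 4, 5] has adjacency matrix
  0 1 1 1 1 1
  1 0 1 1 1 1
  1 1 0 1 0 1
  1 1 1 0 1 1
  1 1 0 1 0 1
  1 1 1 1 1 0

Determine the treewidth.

A width-4 tree decomposition is:
Bags: B1 = {0, 1, 3, 4, 5}  B2 = {0, 1, 2, 3, 5}
Tree: B1–B2
Each bag holds 5 vertices, so the decomposition has width 4, which upper-bounds the treewidth. For the lower bound, the 5 vertices {0, 1, 2, 3, 5} are pairwise adjacent, and any tree decomposition puts a clique entirely inside one bag — forcing width ≥ 4. Hence tw(G) = 4 exactly.

4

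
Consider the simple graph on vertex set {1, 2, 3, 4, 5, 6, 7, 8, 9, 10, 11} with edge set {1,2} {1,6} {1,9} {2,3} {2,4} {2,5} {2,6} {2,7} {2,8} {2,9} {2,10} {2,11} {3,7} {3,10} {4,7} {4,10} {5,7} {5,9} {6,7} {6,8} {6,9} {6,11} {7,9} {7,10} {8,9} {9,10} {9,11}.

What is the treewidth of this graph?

A width-3 tree decomposition is:
Bags: B1 = {2, 7, 9, 10}  B2 = {2, 4, 7, 10}  B3 = {2, 6, 7, 9}  B4 = {2, 3, 7, 10}  B5 = {2, 6, 8, 9}  B6 = {2, 6, 9, 11}  B7 = {1, 2, 6, 9}  B8 = {2, 5, 7, 9}
Tree: B1–B2, B1–B3, B1–B4, B3–B5, B3–B6, B3–B7, B3–B8
Every bag has size at most 4, so the width is 4 − 1 = 3 and tw(G) ≤ 3. For the lower bound, the 4 vertices {2, 7, 9, 10} are pairwise adjacent, and any tree decomposition puts a clique entirely inside one bag — forcing width ≥ 3. Hence tw(G) = 3 exactly.

3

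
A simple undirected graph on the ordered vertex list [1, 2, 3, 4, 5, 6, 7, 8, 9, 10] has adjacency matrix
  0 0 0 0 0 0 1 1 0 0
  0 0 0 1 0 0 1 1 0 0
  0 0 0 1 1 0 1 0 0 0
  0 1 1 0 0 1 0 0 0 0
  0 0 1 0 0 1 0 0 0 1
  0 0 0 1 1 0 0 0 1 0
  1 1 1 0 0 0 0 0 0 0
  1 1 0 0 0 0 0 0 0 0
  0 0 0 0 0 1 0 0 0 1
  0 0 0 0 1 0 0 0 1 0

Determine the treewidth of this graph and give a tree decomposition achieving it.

Treewidth 2.
One such decomposition:
Bags: B1 = {1, 2, 8}  B2 = {1, 2, 7}  B3 = {2, 4, 7}  B4 = {3, 4, 7}  B5 = {3, 4, 6}  B6 = {3, 5, 6}  B7 = {5, 6, 9}  B8 = {5, 9, 10}
Tree: B1–B2, B2–B3, B3–B4, B4–B5, B5–B6, B6–B7, B7–B8

The largest bag has 3 vertices, giving width 2; this decomposition certifies tw(G) ≤ 2. Since 8–1–7–2–8 is a cycle in G, G is not acyclic. Forests are exactly the graphs of treewidth ≤ 1, so tw(G) ≥ 2. Therefore the treewidth is 2.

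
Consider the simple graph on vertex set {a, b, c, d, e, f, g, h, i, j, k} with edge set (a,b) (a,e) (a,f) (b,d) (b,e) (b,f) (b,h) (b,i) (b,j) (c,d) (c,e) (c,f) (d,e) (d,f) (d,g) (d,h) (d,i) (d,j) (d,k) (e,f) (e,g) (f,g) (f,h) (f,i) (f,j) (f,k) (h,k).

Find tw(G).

3

A width-3 tree decomposition is:
Bags: B1 = {b, d, f, j}  B2 = {b, d, e, f}  B3 = {d, e, f, g}  B4 = {c, d, e, f}  B5 = {b, d, f, h}  B6 = {b, d, f, i}  B7 = {a, b, e, f}  B8 = {d, f, h, k}
Tree: B1–B2, B2–B3, B2–B4, B2–B5, B1–B6, B2–B7, B5–B8
Each bag holds 4 vertices, so the decomposition has width 3, which upper-bounds the treewidth. Conversely, {d, e, f, g} is a clique of size 4, and the vertices of any clique must share a bag in every tree decomposition; so some bag has ≥ 4 vertices and tw(G) ≥ 3. Therefore the treewidth is 3.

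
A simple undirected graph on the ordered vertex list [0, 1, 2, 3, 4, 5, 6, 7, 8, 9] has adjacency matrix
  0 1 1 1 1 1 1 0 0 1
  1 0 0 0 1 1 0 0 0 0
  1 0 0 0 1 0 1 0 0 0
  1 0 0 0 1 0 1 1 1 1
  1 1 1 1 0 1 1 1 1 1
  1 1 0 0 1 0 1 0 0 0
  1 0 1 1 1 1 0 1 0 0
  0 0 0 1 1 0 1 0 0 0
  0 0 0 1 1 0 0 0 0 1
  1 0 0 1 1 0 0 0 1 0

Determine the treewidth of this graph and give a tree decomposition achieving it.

Treewidth 3.
Bags: B1 = {0, 3, 4, 6}  B2 = {0, 4, 5, 6}  B3 = {0, 3, 4, 9}  B4 = {0, 1, 4, 5}  B5 = {3, 4, 8, 9}  B6 = {3, 4, 6, 7}  B7 = {0, 2, 4, 6}
Tree: B1–B2, B1–B3, B2–B4, B3–B5, B1–B6, B2–B7

Every bag has size at most 4, so the width is 4 − 1 = 3 and tw(G) ≤ 3. For the lower bound, the 4 vertices {0, 1, 4, 5} are pairwise adjacent, and any tree decomposition puts a clique entirely inside one bag — forcing width ≥ 3. Hence tw(G) = 3 exactly.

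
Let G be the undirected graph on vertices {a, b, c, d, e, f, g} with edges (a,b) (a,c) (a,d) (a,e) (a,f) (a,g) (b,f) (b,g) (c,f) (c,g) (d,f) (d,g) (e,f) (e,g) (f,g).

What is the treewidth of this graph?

3

A width-3 tree decomposition is:
Bags: B1 = {a, c, f, g}  B2 = {a, d, f, g}  B3 = {a, b, f, g}  B4 = {a, e, f, g}
Tree: B1–B2, B2–B3, B2–B4
The largest bag has 4 vertices, giving width 3; this decomposition certifies tw(G) ≤ 3. For the lower bound, the 4 vertices {a, d, f, g} are pairwise adjacent, and any tree decomposition puts a clique entirely inside one bag — forcing width ≥ 3. The upper and lower bounds meet at 3, so that is the treewidth.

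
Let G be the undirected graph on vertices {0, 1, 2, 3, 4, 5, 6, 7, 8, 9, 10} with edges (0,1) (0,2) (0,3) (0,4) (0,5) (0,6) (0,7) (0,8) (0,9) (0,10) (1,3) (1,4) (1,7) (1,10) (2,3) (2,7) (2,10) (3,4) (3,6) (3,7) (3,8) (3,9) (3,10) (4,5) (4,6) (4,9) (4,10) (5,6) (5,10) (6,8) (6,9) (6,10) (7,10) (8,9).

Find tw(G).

4

A width-4 tree decomposition is:
Bags: B1 = {0, 1, 3, 4, 10}  B2 = {0, 3, 4, 6, 10}  B3 = {0, 1, 3, 7, 10}  B4 = {0, 3, 4, 6, 9}  B5 = {0, 3, 6, 8, 9}  B6 = {0, 2, 3, 7, 10}  B7 = {0, 4, 5, 6, 10}
Tree: B1–B2, B1–B3, B2–B4, B4–B5, B3–B6, B2–B7
Each bag holds 5 vertices, so the decomposition has width 4, which upper-bounds the treewidth. For the lower bound, the 5 vertices {0, 3, 6, 8, 9} are pairwise adjacent, and any tree decomposition puts a clique entirely inside one bag — forcing width ≥ 4. The upper and lower bounds meet at 4, so that is the treewidth.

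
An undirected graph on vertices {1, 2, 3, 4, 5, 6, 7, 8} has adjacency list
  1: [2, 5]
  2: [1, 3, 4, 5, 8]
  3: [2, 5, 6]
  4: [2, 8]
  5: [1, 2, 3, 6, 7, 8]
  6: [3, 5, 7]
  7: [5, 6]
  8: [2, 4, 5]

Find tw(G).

A width-2 tree decomposition is:
Bags: B1 = {2, 3, 5}  B2 = {3, 5, 6}  B3 = {2, 5, 8}  B4 = {5, 6, 7}  B5 = {1, 2, 5}  B6 = {2, 4, 8}
Tree: B1–B2, B1–B3, B2–B4, B1–B5, B3–B6
Each bag holds 3 vertices, so the decomposition has width 2, which upper-bounds the treewidth. For the lower bound, the 3 vertices {2, 4, 8} are pairwise adjacent, and any tree decomposition puts a clique entirely inside one bag — forcing width ≥ 2. Therefore the treewidth is 2.

2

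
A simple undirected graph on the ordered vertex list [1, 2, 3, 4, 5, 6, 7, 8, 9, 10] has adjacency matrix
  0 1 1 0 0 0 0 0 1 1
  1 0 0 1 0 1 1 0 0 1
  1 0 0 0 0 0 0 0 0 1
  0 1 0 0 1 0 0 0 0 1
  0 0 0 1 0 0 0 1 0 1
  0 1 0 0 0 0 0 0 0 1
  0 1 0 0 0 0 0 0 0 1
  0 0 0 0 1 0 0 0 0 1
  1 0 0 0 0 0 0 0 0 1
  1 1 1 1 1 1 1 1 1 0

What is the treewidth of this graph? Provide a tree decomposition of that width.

Every bag has size at most 3, so the width is 3 − 1 = 2 and tw(G) ≤ 2. On the other hand G contains the 3-clique {1, 2, 10}. A clique must lie in a single bag of any decomposition, so no decomposition can have width below 2. The upper and lower bounds meet at 2, so that is the treewidth.

Treewidth 2.
One such decomposition:
Bags: B1 = {2, 4, 10}  B2 = {1, 2, 10}  B3 = {2, 7, 10}  B4 = {1, 3, 10}  B5 = {4, 5, 10}  B6 = {2, 6, 10}  B7 = {5, 8, 10}  B8 = {1, 9, 10}
Tree: B1–B2, B2–B3, B2–B4, B1–B5, B3–B6, B5–B7, B2–B8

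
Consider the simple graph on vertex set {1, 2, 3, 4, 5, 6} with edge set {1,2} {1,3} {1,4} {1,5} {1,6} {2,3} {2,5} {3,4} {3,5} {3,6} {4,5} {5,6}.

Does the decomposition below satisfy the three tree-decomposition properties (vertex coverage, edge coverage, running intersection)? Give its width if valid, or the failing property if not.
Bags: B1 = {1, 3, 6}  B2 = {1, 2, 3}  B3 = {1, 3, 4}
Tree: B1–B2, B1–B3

A tree decomposition must satisfy three properties: every vertex lies in some bag; for every edge, both endpoints lie together in some bag; and for every vertex, the bags containing it form a connected subtree. Here vertex 5 appears in no bag, so the decomposition is invalid.

No — vertex 5 appears in no bag.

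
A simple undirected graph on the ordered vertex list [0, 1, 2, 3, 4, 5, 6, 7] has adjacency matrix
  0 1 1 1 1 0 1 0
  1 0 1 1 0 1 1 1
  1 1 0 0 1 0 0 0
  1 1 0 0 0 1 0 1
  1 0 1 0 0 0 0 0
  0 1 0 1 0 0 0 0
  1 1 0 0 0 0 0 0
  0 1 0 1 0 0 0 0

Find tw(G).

2

A width-2 tree decomposition is:
Bags: B1 = {0, 1, 3}  B2 = {0, 1, 6}  B3 = {0, 1, 2}  B4 = {1, 3, 5}  B5 = {1, 3, 7}  B6 = {0, 2, 4}
Tree: B1–B2, B1–B3, B1–B4, B1–B5, B3–B6
Each bag holds 3 vertices, so the decomposition has width 2, which upper-bounds the treewidth. For the lower bound, the 3 vertices {0, 1, 2} are pairwise adjacent, and any tree decomposition puts a clique entirely inside one bag — forcing width ≥ 2. Hence tw(G) = 2 exactly.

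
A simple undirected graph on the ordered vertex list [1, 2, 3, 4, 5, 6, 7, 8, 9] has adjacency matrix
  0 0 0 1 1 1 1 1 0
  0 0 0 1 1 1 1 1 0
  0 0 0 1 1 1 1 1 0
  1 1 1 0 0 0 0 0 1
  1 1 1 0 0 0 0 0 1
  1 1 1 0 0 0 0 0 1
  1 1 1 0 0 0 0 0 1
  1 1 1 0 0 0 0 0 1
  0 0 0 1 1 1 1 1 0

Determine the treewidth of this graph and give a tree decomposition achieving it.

Treewidth 4.
One optimal decomposition is:
Bags: B1 = {1, 2, 3, 4, 9}  B2 = {1, 2, 3, 7, 9}  B3 = {1, 2, 3, 6, 9}  B4 = {1, 2, 3, 5, 9}  B5 = {1, 2, 3, 8, 9}
Tree: B1–B2, B2–B3, B3–B4, B4–B5

Each bag holds 5 vertices, so the decomposition has width 4, which upper-bounds the treewidth. For the lower bound: the 5 vertex sets {2,4}, {1,7}, {3,6}, {9}, {5} are disjoint, each induces a connected subgraph, and every pair is joined by at least one edge of G. Contracting each set to a single vertex therefore yields K_{5} as a minor, and since treewidth is minor-monotone, tw(G) ≥ tw(K_{5}) = 4. The upper and lower bounds meet at 4, so that is the treewidth.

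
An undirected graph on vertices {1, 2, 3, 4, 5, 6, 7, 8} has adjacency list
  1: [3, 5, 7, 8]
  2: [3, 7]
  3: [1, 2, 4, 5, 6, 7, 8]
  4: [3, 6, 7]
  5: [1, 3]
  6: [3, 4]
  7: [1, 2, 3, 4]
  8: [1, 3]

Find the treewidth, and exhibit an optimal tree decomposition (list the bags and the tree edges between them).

Treewidth 2.
One such decomposition:
Bags: B1 = {3, 4, 6}  B2 = {3, 4, 7}  B3 = {2, 3, 7}  B4 = {1, 3, 7}  B5 = {1, 3, 8}  B6 = {1, 3, 5}
Tree: B1–B2, B2–B3, B2–B4, B4–B5, B5–B6

Every bag has size at most 3, so the width is 3 − 1 = 2 and tw(G) ≤ 2. Conversely, {1, 3, 8} is a clique of size 3, and the vertices of any clique must share a bag in every tree decomposition; so some bag has ≥ 3 vertices and tw(G) ≥ 2. The upper and lower bounds meet at 2, so that is the treewidth.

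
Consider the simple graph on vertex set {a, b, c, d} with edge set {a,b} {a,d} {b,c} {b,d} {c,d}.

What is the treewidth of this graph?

2

A width-2 tree decomposition is:
Bags: B1 = {b, c, d}  B2 = {a, b, d}
Tree: B1–B2
The largest bag has 3 vertices, giving width 2; this decomposition certifies tw(G) ≤ 2. On the other hand G contains the 3-clique {b, c, d}. A clique must lie in a single bag of any decomposition, so no decomposition can have width below 2. The upper and lower bounds meet at 2, so that is the treewidth.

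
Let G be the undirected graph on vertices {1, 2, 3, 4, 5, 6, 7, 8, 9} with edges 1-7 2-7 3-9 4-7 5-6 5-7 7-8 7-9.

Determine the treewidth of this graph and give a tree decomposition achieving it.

Every bag has size at most 2, so the width is 2 − 1 = 1 and tw(G) ≤ 1. G has an edge, so its treewidth is at least 1. Therefore the treewidth is 1.

Treewidth 1.
One such decomposition:
Bags: B1 = {2, 7}  B2 = {5, 7}  B3 = {5, 6}  B4 = {4, 7}  B5 = {1, 7}  B6 = {7, 9}  B7 = {7, 8}  B8 = {3, 9}
Tree: B1–B2, B2–B3, B2–B4, B2–B5, B1–B6, B5–B7, B6–B8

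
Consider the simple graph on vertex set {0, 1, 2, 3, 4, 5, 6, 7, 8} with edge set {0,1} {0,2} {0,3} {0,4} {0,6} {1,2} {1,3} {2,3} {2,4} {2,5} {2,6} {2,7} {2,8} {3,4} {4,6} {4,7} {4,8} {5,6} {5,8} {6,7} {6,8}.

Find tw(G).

A width-3 tree decomposition is:
Bags: B1 = {0, 2, 3, 4}  B2 = {0, 2, 4, 6}  B3 = {0, 1, 2, 3}  B4 = {2, 4, 6, 8}  B5 = {2, 5, 6, 8}  B6 = {2, 4, 6, 7}
Tree: B1–B2, B1–B3, B2–B4, B4–B5, B2–B6
The largest bag has 4 vertices, giving width 3; this decomposition certifies tw(G) ≤ 3. Conversely, {0, 1, 2, 3} is a clique of size 4, and the vertices of any clique must share a bag in every tree decomposition; so some bag has ≥ 4 vertices and tw(G) ≥ 3. Combining the bounds, tw(G) = 3.

3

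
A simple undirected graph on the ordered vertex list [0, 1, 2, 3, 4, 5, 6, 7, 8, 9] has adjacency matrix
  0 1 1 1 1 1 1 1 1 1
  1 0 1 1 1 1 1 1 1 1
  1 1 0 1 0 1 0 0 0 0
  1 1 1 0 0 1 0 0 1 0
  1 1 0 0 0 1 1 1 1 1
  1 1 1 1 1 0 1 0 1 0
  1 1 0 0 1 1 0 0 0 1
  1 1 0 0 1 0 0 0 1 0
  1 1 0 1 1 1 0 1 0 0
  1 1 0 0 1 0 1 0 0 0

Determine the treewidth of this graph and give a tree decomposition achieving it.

The largest bag has 5 vertices, giving width 4; this decomposition certifies tw(G) ≤ 4. On the other hand G contains the 5-clique {0, 1, 2, 3, 5}. A clique must lie in a single bag of any decomposition, so no decomposition can have width below 4. The upper and lower bounds meet at 4, so that is the treewidth.

Treewidth 4.
Bags: B1 = {0, 1, 4, 5, 8}  B2 = {0, 1, 4, 7, 8}  B3 = {0, 1, 4, 5, 6}  B4 = {0, 1, 4, 6, 9}  B5 = {0, 1, 3, 5, 8}  B6 = {0, 1, 2, 3, 5}
Tree: B1–B2, B1–B3, B3–B4, B1–B5, B5–B6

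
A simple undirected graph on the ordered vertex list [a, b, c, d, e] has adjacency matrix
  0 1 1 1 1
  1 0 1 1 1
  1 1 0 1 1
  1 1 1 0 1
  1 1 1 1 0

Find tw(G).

A width-4 tree decomposition is:
Bags: B1 = {a, b, c, d, e}
Tree: (single bag)
With just one bag of size 5, the width is 5 − 1 = 4, so tw(G) ≤ 4. For the lower bound, the 5 vertices {a, b, c, d, e} are pairwise adjacent, and any tree decomposition puts a clique entirely inside one bag — forcing width ≥ 4. The upper and lower bounds meet at 4, so that is the treewidth.

4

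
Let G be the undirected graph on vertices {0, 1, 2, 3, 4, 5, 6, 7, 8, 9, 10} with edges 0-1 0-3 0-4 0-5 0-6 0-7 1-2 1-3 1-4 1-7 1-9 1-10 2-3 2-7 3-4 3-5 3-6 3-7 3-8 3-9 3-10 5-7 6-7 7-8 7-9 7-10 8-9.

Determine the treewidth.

3

A width-3 tree decomposition is:
Bags: B1 = {1, 3, 7, 9}  B2 = {0, 1, 3, 7}  B3 = {0, 3, 6, 7}  B4 = {3, 7, 8, 9}  B5 = {0, 1, 3, 4}  B6 = {0, 3, 5, 7}  B7 = {1, 2, 3, 7}  B8 = {1, 3, 7, 10}
Tree: B1–B2, B2–B3, B1–B4, B2–B5, B2–B6, B1–B7, B7–B8
The largest bag has 4 vertices, giving width 3; this decomposition certifies tw(G) ≤ 3. Conversely, {0, 1, 3, 4} is a clique of size 4, and the vertices of any clique must share a bag in every tree decomposition; so some bag has ≥ 4 vertices and tw(G) ≥ 3. Therefore the treewidth is 3.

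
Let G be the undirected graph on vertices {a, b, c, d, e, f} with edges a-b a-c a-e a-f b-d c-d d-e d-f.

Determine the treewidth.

2

A width-2 tree decomposition is:
Bags: B1 = {a, b, d}  B2 = {a, d, e}  B3 = {a, d, f}  B4 = {a, c, d}
Tree: B1–B2, B2–B3, B3–B4
Each bag holds 3 vertices, so the decomposition has width 2, which upper-bounds the treewidth. For the lower bound, G contains the cycle b–d–e–a–b, so G is not a forest; only forests have treewidth ≤ 1, hence tw(G) ≥ 2. The upper and lower bounds meet at 2, so that is the treewidth.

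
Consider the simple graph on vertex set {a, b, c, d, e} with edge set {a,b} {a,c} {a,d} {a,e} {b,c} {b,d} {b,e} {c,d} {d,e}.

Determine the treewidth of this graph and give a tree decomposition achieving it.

The largest bag has 4 vertices, giving width 3; this decomposition certifies tw(G) ≤ 3. On the other hand G contains the 4-clique {a, b, d, e}. A clique must lie in a single bag of any decomposition, so no decomposition can have width below 3. Therefore the treewidth is 3.

Treewidth 3.
One such decomposition:
Bags: B1 = {a, b, d, e}  B2 = {a, b, c, d}
Tree: B1–B2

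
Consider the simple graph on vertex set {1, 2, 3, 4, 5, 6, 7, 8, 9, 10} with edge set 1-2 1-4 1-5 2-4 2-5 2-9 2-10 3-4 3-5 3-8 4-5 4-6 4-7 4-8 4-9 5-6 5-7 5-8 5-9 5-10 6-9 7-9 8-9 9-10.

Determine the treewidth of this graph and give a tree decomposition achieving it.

Treewidth 3.
One such decomposition:
Bags: B1 = {4, 5, 7, 9}  B2 = {2, 4, 5, 9}  B3 = {2, 5, 9, 10}  B4 = {4, 5, 6, 9}  B5 = {4, 5, 8, 9}  B6 = {3, 4, 5, 8}  B7 = {1, 2, 4, 5}
Tree: B1–B2, B2–B3, B2–B4, B4–B5, B5–B6, B2–B7

Every bag has size at most 4, so the width is 4 − 1 = 3 and tw(G) ≤ 3. On the other hand G contains the 4-clique {2, 5, 9, 10}. A clique must lie in a single bag of any decomposition, so no decomposition can have width below 3. The upper and lower bounds meet at 3, so that is the treewidth.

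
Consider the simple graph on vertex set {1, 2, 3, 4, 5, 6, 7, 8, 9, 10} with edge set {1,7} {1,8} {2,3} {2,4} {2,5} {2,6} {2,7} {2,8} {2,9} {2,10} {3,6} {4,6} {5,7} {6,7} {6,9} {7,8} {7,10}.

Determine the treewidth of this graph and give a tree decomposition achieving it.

Treewidth 2.
Bags: B1 = {2, 3, 6}  B2 = {2, 6, 7}  B3 = {2, 7, 10}  B4 = {2, 5, 7}  B5 = {2, 7, 8}  B6 = {2, 6, 9}  B7 = {1, 7, 8}  B8 = {2, 4, 6}
Tree: B1–B2, B2–B3, B2–B4, B4–B5, B2–B6, B5–B7, B6–B8

Each bag holds 3 vertices, so the decomposition has width 2, which upper-bounds the treewidth. Conversely, {1, 7, 8} is a clique of size 3, and the vertices of any clique must share a bag in every tree decomposition; so some bag has ≥ 3 vertices and tw(G) ≥ 2. Therefore the treewidth is 2.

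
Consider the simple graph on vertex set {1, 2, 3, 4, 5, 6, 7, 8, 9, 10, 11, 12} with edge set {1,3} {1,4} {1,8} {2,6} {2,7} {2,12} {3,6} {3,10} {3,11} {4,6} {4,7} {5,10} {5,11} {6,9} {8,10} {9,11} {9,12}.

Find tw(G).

3

A width-3 tree decomposition is:
Bags: B1 = {2, 7, 9, 12}  B2 = {2, 6, 7, 9}  B3 = {4, 6, 7, 9}  B4 = {4, 6, 9, 11}  B5 = {3, 4, 6, 11}  B6 = {1, 3, 4, 11}  B7 = {1, 3, 5, 11}  B8 = {1, 3, 5, 10}  B9 = {1, 5, 8, 10}
Tree: B1–B2, B2–B3, B3–B4, B4–B5, B5–B6, B6–B7, B7–B8, B8–B9
Each bag holds 4 vertices, so the decomposition has width 3, which upper-bounds the treewidth. For the lower bound: the 4 vertex sets {2,7,12}, {9}, {6}, {1,3,4,11} are disjoint, each induces a connected subgraph, and every pair is joined by at least one edge of G. Contracting each set to a single vertex therefore yields K_{4} as a minor, and since treewidth is minor-monotone, tw(G) ≥ tw(K_{4}) = 3. Therefore the treewidth is 3.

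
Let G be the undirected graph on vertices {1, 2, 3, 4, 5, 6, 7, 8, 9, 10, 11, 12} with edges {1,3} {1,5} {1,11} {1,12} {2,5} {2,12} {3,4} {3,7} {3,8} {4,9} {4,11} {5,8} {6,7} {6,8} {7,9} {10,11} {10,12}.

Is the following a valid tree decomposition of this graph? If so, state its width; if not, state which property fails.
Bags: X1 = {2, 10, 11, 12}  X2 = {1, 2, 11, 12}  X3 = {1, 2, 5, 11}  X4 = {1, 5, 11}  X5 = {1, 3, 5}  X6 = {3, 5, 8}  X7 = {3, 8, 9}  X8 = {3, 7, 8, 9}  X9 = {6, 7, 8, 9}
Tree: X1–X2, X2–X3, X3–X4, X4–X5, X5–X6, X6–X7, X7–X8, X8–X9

No — vertex 4 appears in no bag.

A tree decomposition must satisfy three properties: every vertex lies in some bag; for every edge, both endpoints lie together in some bag; and for every vertex, the bags containing it form a connected subtree. Here vertex 4 appears in no bag, so the decomposition is invalid.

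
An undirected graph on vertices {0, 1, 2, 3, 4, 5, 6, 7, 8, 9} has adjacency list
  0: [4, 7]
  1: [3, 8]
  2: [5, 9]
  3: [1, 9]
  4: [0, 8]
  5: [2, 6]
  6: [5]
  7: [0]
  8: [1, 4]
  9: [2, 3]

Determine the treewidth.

1

A width-1 tree decomposition is:
Bags: B1 = {0, 7}  B2 = {0, 4}  B3 = {4, 8}  B4 = {1, 8}  B5 = {1, 3}  B6 = {3, 9}  B7 = {2, 9}  B8 = {2, 5}  B9 = {5, 6}
Tree: B1–B2, B2–B3, B3–B4, B4–B5, B5–B6, B6–B7, B7–B8, B8–B9
The largest bag has 2 vertices, giving width 1; this decomposition certifies tw(G) ≤ 1. Any graph with an edge has treewidth ≥ 1, and G has the edge 7–0. Hence tw(G) = 1 exactly.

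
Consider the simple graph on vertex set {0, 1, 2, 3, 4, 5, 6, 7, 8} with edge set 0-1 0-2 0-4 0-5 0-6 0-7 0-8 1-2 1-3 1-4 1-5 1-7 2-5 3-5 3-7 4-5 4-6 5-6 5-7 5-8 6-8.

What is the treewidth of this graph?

A width-3 tree decomposition is:
Bags: B1 = {0, 1, 4, 5}  B2 = {0, 4, 5, 6}  B3 = {0, 5, 6, 8}  B4 = {0, 1, 5, 7}  B5 = {0, 1, 2, 5}  B6 = {1, 3, 5, 7}
Tree: B1–B2, B2–B3, B1–B4, B1–B5, B4–B6
Every bag has size at most 4, so the width is 4 − 1 = 3 and tw(G) ≤ 3. Conversely, {0, 5, 6, 8} is a clique of size 4, and the vertices of any clique must share a bag in every tree decomposition; so some bag has ≥ 4 vertices and tw(G) ≥ 3. Combining the bounds, tw(G) = 3.

3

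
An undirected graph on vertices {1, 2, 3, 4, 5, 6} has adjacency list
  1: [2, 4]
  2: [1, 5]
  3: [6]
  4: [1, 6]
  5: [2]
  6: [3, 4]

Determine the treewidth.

1

A width-1 tree decomposition is:
Bags: B1 = {3, 6}  B2 = {4, 6}  B3 = {1, 4}  B4 = {1, 2}  B5 = {2, 5}
Tree: B1–B2, B2–B3, B3–B4, B4–B5
The largest bag has 2 vertices, giving width 1; this decomposition certifies tw(G) ≤ 1. Since G has at least one edge (e.g. 3–6), it is not an edgeless graph, so tw(G) ≥ 1. Hence tw(G) = 1 exactly.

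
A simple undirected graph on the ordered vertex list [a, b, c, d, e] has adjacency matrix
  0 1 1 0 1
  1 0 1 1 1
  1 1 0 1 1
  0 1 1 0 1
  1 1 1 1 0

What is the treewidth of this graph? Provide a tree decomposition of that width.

The largest bag has 4 vertices, giving width 3; this decomposition certifies tw(G) ≤ 3. Conversely, {b, c, d, e} is a clique of size 4, and the vertices of any clique must share a bag in every tree decomposition; so some bag has ≥ 4 vertices and tw(G) ≥ 3. Hence tw(G) = 3 exactly.

Treewidth 3.
One optimal decomposition is:
Bags: B1 = {a, b, c, e}  B2 = {b, c, d, e}
Tree: B1–B2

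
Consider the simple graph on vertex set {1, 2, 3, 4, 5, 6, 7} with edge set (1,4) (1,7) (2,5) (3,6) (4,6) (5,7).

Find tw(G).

A width-1 tree decomposition is:
Bags: B1 = {3, 6}  B2 = {4, 6}  B3 = {1, 4}  B4 = {1, 7}  B5 = {5, 7}  B6 = {2, 5}
Tree: B1–B2, B2–B3, B3–B4, B4–B5, B5–B6
The largest bag has 2 vertices, giving width 1; this decomposition certifies tw(G) ≤ 1. G has an edge, so its treewidth is at least 1. Combining the bounds, tw(G) = 1.

1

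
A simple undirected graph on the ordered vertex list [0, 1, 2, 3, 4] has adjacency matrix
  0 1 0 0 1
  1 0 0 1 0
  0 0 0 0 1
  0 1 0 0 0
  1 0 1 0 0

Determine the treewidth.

1

A width-1 tree decomposition is:
Bags: B1 = {0, 1}  B2 = {0, 4}  B3 = {2, 4}  B4 = {1, 3}
Tree: B1–B2, B2–B3, B1–B4
Every bag has size at most 2, so the width is 2 − 1 = 1 and tw(G) ≤ 1. G has an edge, so its treewidth is at least 1. Therefore the treewidth is 1.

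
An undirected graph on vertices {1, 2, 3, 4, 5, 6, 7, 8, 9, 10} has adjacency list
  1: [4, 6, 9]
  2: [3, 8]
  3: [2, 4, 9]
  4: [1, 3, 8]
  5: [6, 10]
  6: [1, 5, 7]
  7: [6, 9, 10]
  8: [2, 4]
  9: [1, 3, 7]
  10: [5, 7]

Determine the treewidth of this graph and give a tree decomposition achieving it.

Treewidth 2.
One such decomposition:
Bags: B1 = {2, 4, 8}  B2 = {2, 3, 4}  B3 = {1, 3, 4}  B4 = {1, 3, 9}  B5 = {1, 6, 9}  B6 = {6, 7, 9}  B7 = {5, 6, 7}  B8 = {5, 7, 10}
Tree: B1–B2, B2–B3, B3–B4, B4–B5, B5–B6, B6–B7, B7–B8

Each bag holds 3 vertices, so the decomposition has width 2, which upper-bounds the treewidth. For the lower bound, G contains the cycle 8–2–3–4–8, so G is not a forest; only forests have treewidth ≤ 1, hence tw(G) ≥ 2. Therefore the treewidth is 2.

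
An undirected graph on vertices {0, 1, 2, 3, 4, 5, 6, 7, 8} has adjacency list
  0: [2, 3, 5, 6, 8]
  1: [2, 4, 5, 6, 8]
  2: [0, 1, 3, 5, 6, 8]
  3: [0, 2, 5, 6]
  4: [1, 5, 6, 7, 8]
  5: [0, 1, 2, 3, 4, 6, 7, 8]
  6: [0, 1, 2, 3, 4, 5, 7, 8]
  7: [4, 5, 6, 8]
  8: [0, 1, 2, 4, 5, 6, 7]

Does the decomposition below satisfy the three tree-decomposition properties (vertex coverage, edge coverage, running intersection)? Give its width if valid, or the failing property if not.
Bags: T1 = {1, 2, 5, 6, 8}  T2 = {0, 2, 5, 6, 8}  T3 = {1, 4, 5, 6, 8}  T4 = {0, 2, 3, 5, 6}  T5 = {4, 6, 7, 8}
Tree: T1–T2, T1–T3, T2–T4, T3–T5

A tree decomposition must satisfy three properties: every vertex lies in some bag; for every edge, both endpoints lie together in some bag; and for every vertex, the bags containing it form a connected subtree. Here edge (5,7) lies in no bag, so the decomposition is invalid.

No — edge (5,7) lies in no bag.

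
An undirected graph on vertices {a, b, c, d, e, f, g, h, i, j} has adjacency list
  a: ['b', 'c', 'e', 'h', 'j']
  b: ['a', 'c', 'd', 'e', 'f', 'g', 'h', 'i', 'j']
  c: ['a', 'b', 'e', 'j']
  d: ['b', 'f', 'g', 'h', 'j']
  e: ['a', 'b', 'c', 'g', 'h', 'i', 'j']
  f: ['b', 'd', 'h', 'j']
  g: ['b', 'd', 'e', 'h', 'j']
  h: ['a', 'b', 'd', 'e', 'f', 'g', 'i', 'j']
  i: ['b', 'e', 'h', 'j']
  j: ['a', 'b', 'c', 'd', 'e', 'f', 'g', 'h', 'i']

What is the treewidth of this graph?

A width-4 tree decomposition is:
Bags: B1 = {b, e, g, h, j}  B2 = {b, d, g, h, j}  B3 = {b, e, h, i, j}  B4 = {a, b, e, h, j}  B5 = {b, d, f, h, j}  B6 = {a, b, c, e, j}
Tree: B1–B2, B1–B3, B1–B4, B2–B5, B4–B6
Each bag holds 5 vertices, so the decomposition has width 4, which upper-bounds the treewidth. For the lower bound, the 5 vertices {b, d, g, h, j} are pairwise adjacent, and any tree decomposition puts a clique entirely inside one bag — forcing width ≥ 4. Hence tw(G) = 4 exactly.

4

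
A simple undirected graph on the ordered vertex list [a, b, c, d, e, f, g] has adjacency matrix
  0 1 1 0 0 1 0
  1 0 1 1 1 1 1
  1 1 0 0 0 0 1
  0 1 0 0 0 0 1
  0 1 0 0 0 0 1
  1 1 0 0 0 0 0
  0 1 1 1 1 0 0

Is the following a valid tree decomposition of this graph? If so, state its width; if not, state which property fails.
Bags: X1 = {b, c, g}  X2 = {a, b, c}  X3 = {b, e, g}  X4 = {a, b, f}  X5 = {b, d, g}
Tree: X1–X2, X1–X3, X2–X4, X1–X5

Yes; width 2.

Every vertex of G appears in some bag (union = {a, b, c, d, e, f, g}); every edge is covered by a bag; and for each vertex v the set of bags containing v is connected in the bag tree. The decomposition is therefore valid. The largest bag has 3 vertices, so the width is 2.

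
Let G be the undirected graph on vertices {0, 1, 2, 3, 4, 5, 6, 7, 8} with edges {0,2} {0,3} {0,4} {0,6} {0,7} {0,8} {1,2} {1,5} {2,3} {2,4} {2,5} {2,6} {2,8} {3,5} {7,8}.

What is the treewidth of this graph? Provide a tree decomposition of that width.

Treewidth 2.
One such decomposition:
Bags: B1 = {0, 2, 8}  B2 = {0, 2, 6}  B3 = {0, 2, 4}  B4 = {0, 2, 3}  B5 = {0, 7, 8}  B6 = {2, 3, 5}  B7 = {1, 2, 5}
Tree: B1–B2, B1–B3, B2–B4, B1–B5, B4–B6, B6–B7

Each bag holds 3 vertices, so the decomposition has width 2, which upper-bounds the treewidth. On the other hand G contains the 3-clique {0, 2, 8}. A clique must lie in a single bag of any decomposition, so no decomposition can have width below 2. Combining the bounds, tw(G) = 2.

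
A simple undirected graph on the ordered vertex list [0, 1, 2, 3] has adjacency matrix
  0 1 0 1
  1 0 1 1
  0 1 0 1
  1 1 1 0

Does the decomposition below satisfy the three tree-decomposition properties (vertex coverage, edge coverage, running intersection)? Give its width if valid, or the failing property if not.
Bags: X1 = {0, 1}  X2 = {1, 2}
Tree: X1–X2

A tree decomposition must satisfy three properties: every vertex lies in some bag; for every edge, both endpoints lie together in some bag; and for every vertex, the bags containing it form a connected subtree. Here vertex 3 appears in no bag, so the decomposition is invalid.

No — vertex 3 appears in no bag.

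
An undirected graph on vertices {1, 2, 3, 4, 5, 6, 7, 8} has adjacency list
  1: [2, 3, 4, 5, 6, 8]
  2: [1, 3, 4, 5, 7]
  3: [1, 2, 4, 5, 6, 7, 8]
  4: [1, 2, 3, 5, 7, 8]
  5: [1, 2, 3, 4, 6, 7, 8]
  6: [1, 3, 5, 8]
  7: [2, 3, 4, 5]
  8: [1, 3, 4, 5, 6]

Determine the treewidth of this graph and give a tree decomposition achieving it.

Every bag has size at most 5, so the width is 5 − 1 = 4 and tw(G) ≤ 4. Conversely, {1, 3, 4, 5, 8} is a clique of size 5, and the vertices of any clique must share a bag in every tree decomposition; so some bag has ≥ 5 vertices and tw(G) ≥ 4. Therefore the treewidth is 4.

Treewidth 4.
Bags: B1 = {1, 3, 4, 5, 8}  B2 = {1, 3, 5, 6, 8}  B3 = {1, 2, 3, 4, 5}  B4 = {2, 3, 4, 5, 7}
Tree: B1–B2, B1–B3, B3–B4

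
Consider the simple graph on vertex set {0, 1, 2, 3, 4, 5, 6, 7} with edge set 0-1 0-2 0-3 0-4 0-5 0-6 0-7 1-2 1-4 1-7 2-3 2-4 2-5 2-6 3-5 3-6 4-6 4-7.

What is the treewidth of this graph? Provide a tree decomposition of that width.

Treewidth 3.
One such decomposition:
Bags: B1 = {0, 2, 3, 6}  B2 = {0, 2, 4, 6}  B3 = {0, 1, 2, 4}  B4 = {0, 1, 4, 7}  B5 = {0, 2, 3, 5}
Tree: B1–B2, B2–B3, B3–B4, B1–B5

Every bag has size at most 4, so the width is 4 − 1 = 3 and tw(G) ≤ 3. On the other hand G contains the 4-clique {0, 1, 2, 4}. A clique must lie in a single bag of any decomposition, so no decomposition can have width below 3. Therefore the treewidth is 3.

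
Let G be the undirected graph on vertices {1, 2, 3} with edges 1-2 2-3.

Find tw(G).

1

A width-1 tree decomposition is:
Bags: B1 = {2, 3}  B2 = {1, 2}
Tree: B1–B2
Each bag holds 2 vertices, so the decomposition has width 1, which upper-bounds the treewidth. Any graph with an edge has treewidth ≥ 1, and G has the edge 3–2. Hence tw(G) = 1 exactly.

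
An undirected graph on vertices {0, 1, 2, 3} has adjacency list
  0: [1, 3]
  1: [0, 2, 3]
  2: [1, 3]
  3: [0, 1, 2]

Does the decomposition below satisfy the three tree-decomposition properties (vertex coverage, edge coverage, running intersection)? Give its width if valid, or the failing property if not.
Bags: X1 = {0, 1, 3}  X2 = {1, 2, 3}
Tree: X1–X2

Yes; width 2.

Vertex coverage: the bags together contain {0, 1, 2, 3}, the full vertex set. Edge coverage: each edge of G has both endpoints in at least one bag. Running intersection: for every vertex, the bags containing it form a connected subtree. All three properties hold, so this is a valid tree decomposition of width max|bag| − 1 = 2, and hence tw(G) ≤ 2.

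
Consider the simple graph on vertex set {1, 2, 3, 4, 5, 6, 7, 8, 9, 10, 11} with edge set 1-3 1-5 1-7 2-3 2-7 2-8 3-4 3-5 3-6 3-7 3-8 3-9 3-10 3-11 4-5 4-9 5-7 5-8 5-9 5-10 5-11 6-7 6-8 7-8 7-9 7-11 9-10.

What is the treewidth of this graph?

A width-3 tree decomposition is:
Bags: B1 = {3, 5, 9, 10}  B2 = {3, 5, 7, 9}  B3 = {1, 3, 5, 7}  B4 = {3, 5, 7, 8}  B5 = {2, 3, 7, 8}  B6 = {3, 4, 5, 9}  B7 = {3, 5, 7, 11}  B8 = {3, 6, 7, 8}
Tree: B1–B2, B2–B3, B3–B4, B4–B5, B1–B6, B2–B7, B5–B8
Every bag has size at most 4, so the width is 4 − 1 = 3 and tw(G) ≤ 3. For the lower bound, the 4 vertices {2, 3, 7, 8} are pairwise adjacent, and any tree decomposition puts a clique entirely inside one bag — forcing width ≥ 3. Hence tw(G) = 3 exactly.

3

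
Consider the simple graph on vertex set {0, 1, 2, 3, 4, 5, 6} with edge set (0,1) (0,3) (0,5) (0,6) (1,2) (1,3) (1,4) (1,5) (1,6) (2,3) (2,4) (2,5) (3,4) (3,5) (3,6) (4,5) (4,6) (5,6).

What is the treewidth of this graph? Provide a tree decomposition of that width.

Treewidth 4.
Bags: B1 = {1, 3, 4, 5, 6}  B2 = {0, 1, 3, 5, 6}  B3 = {1, 2, 3, 4, 5}
Tree: B1–B2, B1–B3

Every bag has size at most 5, so the width is 5 − 1 = 4 and tw(G) ≤ 4. For the lower bound, the 5 vertices {0, 1, 3, 5, 6} are pairwise adjacent, and any tree decomposition puts a clique entirely inside one bag — forcing width ≥ 4. The upper and lower bounds meet at 4, so that is the treewidth.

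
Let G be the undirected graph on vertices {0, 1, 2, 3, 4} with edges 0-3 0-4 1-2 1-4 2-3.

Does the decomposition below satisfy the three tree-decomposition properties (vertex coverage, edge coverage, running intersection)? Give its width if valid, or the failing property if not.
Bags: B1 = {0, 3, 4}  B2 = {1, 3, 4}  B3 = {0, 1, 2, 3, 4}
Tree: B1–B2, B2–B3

No — bags containing vertex 0 are not connected in the tree.

A tree decomposition must satisfy three properties: every vertex lies in some bag; for every edge, both endpoints lie together in some bag; and for every vertex, the bags containing it form a connected subtree. Here bags containing vertex 0 are not connected in the tree, so the decomposition is invalid.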